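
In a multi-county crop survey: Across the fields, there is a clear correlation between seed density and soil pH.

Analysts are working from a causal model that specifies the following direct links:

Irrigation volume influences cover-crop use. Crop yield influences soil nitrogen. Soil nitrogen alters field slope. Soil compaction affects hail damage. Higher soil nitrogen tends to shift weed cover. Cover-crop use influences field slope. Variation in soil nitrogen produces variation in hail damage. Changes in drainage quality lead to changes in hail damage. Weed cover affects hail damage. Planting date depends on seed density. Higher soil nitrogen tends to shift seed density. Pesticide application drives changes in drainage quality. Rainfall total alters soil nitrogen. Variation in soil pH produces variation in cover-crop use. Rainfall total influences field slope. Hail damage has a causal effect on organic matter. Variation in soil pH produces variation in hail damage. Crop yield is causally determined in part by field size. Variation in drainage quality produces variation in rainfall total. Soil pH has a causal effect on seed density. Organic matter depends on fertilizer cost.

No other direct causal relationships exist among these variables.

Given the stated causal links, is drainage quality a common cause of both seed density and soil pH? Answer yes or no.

Drainage quality has no stated causal path to soil pH. A confounder must cause both variables, so drainage quality does not qualify.

no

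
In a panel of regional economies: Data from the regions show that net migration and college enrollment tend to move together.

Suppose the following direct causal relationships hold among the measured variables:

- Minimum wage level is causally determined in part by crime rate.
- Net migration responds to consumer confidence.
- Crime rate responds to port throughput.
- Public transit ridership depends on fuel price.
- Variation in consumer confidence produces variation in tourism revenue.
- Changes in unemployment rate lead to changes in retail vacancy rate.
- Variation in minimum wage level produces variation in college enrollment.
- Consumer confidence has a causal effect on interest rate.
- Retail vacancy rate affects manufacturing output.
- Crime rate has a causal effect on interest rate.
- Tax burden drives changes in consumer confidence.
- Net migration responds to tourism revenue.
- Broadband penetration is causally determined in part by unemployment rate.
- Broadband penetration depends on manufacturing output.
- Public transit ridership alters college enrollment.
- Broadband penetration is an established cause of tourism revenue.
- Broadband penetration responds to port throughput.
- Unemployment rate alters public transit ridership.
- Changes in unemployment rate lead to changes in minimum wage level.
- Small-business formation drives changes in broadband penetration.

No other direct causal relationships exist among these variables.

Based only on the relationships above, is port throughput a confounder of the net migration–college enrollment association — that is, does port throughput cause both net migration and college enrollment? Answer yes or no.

yes

Port throughput has a causal path to net migration (port throughput → broadband penetration → tourism revenue → net migration) and to college enrollment (port throughput → crime rate → minimum wage level → college enrollment), so it is a common cause of both — a confounder.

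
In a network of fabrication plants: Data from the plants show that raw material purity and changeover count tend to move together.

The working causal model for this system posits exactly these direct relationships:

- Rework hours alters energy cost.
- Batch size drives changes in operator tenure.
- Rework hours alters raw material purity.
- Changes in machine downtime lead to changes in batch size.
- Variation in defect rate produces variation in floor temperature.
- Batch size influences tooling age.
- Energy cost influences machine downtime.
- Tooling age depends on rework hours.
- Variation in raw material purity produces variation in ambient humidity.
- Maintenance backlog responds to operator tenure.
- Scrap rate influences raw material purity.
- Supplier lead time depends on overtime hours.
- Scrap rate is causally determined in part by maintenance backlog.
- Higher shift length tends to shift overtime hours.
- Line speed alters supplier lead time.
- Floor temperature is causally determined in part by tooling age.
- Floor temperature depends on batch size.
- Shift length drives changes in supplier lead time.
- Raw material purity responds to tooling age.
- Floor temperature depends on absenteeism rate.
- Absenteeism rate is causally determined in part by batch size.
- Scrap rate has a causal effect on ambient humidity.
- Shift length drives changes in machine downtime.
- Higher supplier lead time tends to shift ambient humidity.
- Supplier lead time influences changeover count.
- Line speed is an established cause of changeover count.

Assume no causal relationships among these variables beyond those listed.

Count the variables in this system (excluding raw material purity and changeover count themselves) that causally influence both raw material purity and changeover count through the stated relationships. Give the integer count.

1

The common causes are: shift length (to raw material purity via shift length → machine downtime → batch size → tooling age → raw material purity; to changeover count via shift length → supplier lead time → changeover count).
Every other variable lacks a causal path to at least one of raw material purity and changeover count.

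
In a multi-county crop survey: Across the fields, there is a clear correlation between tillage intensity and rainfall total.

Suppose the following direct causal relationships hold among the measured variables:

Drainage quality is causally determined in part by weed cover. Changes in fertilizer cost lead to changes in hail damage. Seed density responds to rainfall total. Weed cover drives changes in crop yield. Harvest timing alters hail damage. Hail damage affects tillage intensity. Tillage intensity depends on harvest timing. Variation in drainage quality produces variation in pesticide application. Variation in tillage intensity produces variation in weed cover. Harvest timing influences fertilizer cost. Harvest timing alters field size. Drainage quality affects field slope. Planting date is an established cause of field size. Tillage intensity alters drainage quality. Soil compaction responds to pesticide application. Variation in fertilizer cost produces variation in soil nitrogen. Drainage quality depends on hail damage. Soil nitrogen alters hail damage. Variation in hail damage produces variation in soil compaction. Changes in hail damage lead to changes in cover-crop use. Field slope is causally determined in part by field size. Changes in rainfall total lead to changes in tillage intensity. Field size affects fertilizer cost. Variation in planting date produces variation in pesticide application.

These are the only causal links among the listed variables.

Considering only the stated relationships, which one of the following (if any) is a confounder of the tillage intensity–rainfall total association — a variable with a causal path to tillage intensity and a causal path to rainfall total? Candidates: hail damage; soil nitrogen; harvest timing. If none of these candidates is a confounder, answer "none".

None of the listed candidates has causal paths to both tillage intensity and rainfall total in the stated relationships, so none is a common cause.

none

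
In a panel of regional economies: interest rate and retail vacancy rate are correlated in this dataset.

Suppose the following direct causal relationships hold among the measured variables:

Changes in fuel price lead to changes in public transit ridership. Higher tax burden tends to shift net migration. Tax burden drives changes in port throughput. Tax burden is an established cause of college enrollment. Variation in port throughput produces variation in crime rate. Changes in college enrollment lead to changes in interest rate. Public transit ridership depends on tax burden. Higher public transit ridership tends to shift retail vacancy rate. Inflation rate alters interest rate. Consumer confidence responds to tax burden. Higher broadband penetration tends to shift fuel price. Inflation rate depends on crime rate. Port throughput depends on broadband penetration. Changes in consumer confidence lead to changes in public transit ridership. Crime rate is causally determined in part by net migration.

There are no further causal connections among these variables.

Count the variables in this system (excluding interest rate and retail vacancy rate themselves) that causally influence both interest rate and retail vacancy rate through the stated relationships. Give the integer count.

2

The common causes are: broadband penetration (to interest rate via broadband penetration → port throughput → crime rate → inflation rate → interest rate; to retail vacancy rate via broadband penetration → fuel price → public transit ridership → retail vacancy rate); tax burden (to interest rate via tax burden → college enrollment → interest rate; to retail vacancy rate via tax burden → public transit ridership → retail vacancy rate).
Every other variable lacks a causal path to at least one of interest rate and retail vacancy rate.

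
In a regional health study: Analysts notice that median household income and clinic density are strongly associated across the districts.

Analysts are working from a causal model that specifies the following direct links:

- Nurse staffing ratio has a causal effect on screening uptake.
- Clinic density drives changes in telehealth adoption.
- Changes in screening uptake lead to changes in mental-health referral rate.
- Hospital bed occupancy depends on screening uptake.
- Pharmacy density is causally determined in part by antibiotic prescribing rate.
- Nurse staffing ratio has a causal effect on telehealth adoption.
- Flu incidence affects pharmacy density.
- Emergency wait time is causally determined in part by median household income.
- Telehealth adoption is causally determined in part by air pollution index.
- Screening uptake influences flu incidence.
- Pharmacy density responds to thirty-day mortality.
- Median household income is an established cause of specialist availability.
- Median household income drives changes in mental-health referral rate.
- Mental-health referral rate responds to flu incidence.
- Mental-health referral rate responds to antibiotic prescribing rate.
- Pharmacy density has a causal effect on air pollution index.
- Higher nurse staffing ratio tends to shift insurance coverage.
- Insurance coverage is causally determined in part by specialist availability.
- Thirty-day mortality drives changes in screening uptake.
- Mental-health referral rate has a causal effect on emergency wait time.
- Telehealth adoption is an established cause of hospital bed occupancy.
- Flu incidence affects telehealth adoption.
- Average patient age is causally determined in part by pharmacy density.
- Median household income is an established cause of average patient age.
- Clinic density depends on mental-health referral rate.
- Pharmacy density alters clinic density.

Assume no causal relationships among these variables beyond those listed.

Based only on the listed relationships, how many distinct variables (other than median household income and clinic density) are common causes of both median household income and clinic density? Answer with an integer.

0

No listed variable has a causal path to both median household income and clinic density, so there are no common causes.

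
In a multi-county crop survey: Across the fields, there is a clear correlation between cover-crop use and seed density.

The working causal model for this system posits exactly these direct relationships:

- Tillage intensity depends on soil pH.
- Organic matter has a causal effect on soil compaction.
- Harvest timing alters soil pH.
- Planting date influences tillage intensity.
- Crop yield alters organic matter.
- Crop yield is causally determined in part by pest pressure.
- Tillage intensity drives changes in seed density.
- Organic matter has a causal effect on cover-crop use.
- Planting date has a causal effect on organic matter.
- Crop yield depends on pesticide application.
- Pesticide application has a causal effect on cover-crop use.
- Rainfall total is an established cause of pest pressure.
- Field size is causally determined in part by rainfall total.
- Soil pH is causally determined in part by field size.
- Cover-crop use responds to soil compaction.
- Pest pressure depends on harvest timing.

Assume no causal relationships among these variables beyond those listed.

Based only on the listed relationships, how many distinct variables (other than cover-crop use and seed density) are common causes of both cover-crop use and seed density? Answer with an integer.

3

The common causes are: harvest timing (to cover-crop use via harvest timing → pest pressure → crop yield → organic matter → cover-crop use; to seed density via harvest timing → soil pH → tillage intensity → seed density); planting date (to cover-crop use via planting date → organic matter → cover-crop use; to seed density via planting date → tillage intensity → seed density); rainfall total (to cover-crop use via rainfall total → pest pressure → crop yield → organic matter → cover-crop use; to seed density via rainfall total → field size → soil pH → tillage intensity → seed density).
Every other variable lacks a causal path to at least one of cover-crop use and seed density.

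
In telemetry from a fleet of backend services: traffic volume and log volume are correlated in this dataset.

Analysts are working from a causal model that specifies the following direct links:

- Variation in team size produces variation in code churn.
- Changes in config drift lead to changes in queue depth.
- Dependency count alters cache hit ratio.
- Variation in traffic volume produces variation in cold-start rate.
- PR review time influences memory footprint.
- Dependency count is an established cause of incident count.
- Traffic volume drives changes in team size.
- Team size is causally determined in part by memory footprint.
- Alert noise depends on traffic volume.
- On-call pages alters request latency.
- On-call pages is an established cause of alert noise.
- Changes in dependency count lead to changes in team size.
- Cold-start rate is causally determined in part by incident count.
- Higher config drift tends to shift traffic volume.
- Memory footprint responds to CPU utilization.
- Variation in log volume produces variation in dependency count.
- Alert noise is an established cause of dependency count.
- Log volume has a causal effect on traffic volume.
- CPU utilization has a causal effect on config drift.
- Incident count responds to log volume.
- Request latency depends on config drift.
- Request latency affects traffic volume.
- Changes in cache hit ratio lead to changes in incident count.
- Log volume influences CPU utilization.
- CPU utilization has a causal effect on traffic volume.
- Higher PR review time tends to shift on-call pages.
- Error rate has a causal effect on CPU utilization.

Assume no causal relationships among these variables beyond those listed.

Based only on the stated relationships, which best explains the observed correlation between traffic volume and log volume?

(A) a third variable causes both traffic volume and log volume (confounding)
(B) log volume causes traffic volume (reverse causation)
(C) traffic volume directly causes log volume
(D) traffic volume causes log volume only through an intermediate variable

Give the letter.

The stated link runs log volume → traffic volume; traffic volume has no causal path to log volume. No variable causes both, so confounding is ruled out. The correlation reflects reverse causation.

B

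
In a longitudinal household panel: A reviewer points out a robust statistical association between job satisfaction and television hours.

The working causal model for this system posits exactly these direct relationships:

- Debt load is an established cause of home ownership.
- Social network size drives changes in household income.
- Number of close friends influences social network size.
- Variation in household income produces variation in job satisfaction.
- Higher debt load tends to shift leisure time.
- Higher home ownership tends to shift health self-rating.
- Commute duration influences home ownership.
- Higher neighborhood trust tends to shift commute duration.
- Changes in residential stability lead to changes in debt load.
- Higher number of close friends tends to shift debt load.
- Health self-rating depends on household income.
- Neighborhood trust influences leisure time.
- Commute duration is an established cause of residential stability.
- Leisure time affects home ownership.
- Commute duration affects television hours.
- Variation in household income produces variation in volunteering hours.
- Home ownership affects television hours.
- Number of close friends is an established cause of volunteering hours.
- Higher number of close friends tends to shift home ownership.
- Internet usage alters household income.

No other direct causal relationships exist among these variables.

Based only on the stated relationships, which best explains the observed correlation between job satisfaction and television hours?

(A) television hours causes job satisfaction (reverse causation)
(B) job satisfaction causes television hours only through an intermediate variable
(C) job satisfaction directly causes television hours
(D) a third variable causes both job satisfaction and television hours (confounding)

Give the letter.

Number of close friends causes job satisfaction (number of close friends → social network size → household income → job satisfaction) and television hours (number of close friends → home ownership → television hours) — a common cause creating the correlation.
There is no stated path from job satisfaction to television hours or from television hours to job satisfaction, so neither direct nor reverse causation applies.

D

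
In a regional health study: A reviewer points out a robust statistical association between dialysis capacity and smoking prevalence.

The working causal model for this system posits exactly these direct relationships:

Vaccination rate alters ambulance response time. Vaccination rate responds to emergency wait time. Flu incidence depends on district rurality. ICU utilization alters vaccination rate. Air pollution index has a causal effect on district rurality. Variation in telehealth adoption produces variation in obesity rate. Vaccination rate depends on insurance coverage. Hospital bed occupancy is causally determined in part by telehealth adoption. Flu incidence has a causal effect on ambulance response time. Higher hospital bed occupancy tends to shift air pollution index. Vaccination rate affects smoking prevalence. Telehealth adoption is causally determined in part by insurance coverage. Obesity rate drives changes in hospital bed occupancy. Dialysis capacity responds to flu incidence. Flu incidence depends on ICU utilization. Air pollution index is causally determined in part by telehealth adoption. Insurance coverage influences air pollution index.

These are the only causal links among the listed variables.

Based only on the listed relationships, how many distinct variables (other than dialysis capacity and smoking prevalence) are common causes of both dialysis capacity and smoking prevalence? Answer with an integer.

2

The common causes are: ICU utilization (to dialysis capacity via ICU utilization → flu incidence → dialysis capacity; to smoking prevalence via ICU utilization → vaccination rate → smoking prevalence); insurance coverage (to dialysis capacity via insurance coverage → air pollution index → district rurality → flu incidence → dialysis capacity; to smoking prevalence via insurance coverage → vaccination rate → smoking prevalence).
Every other variable lacks a causal path to at least one of dialysis capacity and smoking prevalence.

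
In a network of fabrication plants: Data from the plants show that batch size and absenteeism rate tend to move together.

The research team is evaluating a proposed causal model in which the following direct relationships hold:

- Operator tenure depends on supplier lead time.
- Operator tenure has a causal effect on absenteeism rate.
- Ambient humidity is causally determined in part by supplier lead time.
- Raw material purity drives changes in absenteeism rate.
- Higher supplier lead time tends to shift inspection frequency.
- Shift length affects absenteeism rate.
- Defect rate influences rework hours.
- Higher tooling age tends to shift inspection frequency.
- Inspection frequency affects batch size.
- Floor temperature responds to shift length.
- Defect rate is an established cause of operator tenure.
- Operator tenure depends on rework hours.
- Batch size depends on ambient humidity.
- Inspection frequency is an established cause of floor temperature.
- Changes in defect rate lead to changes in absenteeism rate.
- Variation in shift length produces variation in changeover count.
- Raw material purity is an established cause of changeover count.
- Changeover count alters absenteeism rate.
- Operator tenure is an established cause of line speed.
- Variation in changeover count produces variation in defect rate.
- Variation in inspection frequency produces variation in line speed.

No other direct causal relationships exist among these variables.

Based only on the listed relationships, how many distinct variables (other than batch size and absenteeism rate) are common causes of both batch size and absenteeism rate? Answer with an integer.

1

The common causes are: supplier lead time (to batch size via supplier lead time → ambient humidity → batch size; to absenteeism rate via supplier lead time → operator tenure → absenteeism rate).
Every other variable lacks a causal path to at least one of batch size and absenteeism rate.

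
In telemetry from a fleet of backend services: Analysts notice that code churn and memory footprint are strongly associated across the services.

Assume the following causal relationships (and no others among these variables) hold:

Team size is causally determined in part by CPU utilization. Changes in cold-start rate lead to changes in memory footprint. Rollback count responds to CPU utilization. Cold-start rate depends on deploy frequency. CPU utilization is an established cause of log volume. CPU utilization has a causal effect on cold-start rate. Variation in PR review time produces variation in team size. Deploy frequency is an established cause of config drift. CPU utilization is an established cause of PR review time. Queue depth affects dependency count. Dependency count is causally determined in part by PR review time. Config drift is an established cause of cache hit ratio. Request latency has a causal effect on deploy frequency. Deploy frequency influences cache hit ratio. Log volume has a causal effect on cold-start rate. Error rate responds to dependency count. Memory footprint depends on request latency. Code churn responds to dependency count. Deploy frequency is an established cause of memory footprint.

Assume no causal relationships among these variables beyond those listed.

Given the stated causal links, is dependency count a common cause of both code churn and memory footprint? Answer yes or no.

no

Dependency count has no stated causal path to memory footprint. A confounder must cause both variables, so dependency count does not qualify.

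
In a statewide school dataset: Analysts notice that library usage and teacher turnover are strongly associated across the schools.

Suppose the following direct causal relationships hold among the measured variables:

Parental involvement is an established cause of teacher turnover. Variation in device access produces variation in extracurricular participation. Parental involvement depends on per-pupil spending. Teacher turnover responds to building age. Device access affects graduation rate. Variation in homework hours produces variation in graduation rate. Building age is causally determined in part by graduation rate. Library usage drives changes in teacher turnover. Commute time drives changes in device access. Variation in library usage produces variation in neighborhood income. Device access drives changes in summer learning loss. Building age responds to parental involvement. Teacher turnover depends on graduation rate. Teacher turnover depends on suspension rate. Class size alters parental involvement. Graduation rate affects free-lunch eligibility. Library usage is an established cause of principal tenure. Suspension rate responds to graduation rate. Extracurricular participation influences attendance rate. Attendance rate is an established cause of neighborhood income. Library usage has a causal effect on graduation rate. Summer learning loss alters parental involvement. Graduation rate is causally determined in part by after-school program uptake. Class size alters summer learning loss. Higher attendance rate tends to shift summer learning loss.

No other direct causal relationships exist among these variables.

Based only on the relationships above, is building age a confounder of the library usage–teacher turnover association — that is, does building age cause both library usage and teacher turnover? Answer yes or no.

Building age has no stated causal path to library usage. A confounder must cause both variables, so building age does not qualify.

no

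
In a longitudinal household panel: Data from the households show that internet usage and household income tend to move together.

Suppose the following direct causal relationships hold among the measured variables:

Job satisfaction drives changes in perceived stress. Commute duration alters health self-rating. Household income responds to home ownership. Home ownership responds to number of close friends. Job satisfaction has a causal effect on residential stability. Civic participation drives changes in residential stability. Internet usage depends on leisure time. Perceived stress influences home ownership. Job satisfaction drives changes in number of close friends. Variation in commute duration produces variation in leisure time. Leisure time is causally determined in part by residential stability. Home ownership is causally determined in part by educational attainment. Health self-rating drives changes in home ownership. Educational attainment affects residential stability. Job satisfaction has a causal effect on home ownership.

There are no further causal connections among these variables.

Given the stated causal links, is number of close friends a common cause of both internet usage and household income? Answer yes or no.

no

Number of close friends has no stated causal path to internet usage. A confounder must cause both variables, so number of close friends does not qualify.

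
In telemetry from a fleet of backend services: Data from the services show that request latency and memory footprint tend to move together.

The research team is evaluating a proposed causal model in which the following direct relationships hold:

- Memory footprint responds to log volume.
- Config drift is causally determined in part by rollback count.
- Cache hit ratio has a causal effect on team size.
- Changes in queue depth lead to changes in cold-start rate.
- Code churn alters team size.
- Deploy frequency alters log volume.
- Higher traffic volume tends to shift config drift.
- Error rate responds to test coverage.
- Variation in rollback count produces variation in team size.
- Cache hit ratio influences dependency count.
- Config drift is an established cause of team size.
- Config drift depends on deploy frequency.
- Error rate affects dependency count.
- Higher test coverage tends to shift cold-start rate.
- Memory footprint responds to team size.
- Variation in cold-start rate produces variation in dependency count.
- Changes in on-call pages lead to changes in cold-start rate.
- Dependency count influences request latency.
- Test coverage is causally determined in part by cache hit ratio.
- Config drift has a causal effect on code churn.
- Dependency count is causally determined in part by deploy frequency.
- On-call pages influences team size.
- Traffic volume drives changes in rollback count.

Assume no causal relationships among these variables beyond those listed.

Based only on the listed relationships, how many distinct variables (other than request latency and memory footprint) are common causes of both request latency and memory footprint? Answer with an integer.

The common causes are: cache hit ratio (to request latency via cache hit ratio → dependency count → request latency; to memory footprint via cache hit ratio → team size → memory footprint); deploy frequency (to request latency via deploy frequency → dependency count → request latency; to memory footprint via deploy frequency → log volume → memory footprint); on-call pages (to request latency via on-call pages → cold-start rate → dependency count → request latency; to memory footprint via on-call pages → team size → memory footprint).
Every other variable lacks a causal path to at least one of request latency and memory footprint.

3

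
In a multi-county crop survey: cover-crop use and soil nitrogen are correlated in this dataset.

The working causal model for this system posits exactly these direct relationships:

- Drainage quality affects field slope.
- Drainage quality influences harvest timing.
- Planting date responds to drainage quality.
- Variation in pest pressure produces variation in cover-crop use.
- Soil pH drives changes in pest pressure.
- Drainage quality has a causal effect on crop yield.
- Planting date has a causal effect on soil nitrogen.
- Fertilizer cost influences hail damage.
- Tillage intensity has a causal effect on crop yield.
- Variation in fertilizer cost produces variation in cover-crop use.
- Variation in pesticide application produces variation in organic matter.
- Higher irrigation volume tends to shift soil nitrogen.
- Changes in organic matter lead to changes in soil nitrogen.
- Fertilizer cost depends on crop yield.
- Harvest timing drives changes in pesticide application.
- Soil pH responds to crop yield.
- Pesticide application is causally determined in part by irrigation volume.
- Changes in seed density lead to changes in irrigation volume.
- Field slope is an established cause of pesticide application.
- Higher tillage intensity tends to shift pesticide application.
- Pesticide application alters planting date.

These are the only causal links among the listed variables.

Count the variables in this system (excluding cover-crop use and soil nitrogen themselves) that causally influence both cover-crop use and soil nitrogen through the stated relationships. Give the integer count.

The common causes are: drainage quality (to cover-crop use via drainage quality → crop yield → fertilizer cost → cover-crop use; to soil nitrogen via drainage quality → planting date → soil nitrogen); tillage intensity (to cover-crop use via tillage intensity → crop yield → fertilizer cost → cover-crop use; to soil nitrogen via tillage intensity → pesticide application → organic matter → soil nitrogen).
Every other variable lacks a causal path to at least one of cover-crop use and soil nitrogen.

2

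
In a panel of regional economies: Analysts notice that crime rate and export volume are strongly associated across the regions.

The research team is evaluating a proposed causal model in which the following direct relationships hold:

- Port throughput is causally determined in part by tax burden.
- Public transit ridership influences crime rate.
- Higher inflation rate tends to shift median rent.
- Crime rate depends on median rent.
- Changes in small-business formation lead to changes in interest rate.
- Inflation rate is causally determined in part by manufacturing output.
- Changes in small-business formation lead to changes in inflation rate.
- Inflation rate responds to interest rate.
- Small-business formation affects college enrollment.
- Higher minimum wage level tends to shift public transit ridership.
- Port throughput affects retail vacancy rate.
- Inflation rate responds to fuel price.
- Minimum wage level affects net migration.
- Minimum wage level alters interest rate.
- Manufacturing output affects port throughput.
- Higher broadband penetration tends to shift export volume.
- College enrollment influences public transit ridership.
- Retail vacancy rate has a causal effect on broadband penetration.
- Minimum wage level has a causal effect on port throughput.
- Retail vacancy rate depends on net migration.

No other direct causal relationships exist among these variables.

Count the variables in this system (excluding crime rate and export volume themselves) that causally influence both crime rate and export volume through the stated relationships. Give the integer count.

The common causes are: manufacturing output (to crime rate via manufacturing output → inflation rate → median rent → crime rate; to export volume via manufacturing output → port throughput → retail vacancy rate → broadband penetration → export volume); minimum wage level (to crime rate via minimum wage level → public transit ridership → crime rate; to export volume via minimum wage level → port throughput → retail vacancy rate → broadband penetration → export volume).
Every other variable lacks a causal path to at least one of crime rate and export volume.

2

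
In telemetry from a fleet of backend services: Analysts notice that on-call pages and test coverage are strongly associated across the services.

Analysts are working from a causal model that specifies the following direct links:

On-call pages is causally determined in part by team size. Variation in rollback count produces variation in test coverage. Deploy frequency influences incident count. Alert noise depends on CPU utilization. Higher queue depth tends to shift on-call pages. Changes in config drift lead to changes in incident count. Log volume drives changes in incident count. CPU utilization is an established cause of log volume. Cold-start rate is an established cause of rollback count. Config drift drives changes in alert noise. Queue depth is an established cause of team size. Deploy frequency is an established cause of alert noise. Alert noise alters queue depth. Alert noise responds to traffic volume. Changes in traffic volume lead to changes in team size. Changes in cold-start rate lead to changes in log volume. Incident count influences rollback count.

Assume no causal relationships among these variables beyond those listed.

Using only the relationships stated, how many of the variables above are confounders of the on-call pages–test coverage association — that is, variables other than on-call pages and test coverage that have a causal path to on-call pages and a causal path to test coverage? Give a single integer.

The common causes are: CPU utilization (to on-call pages via CPU utilization → alert noise → queue depth → on-call pages; to test coverage via CPU utilization → log volume → incident count → rollback count → test coverage); config drift (to on-call pages via config drift → alert noise → queue depth → on-call pages; to test coverage via config drift → incident count → rollback count → test coverage); deploy frequency (to on-call pages via deploy frequency → alert noise → queue depth → on-call pages; to test coverage via deploy frequency → incident count → rollback count → test coverage).
Every other variable lacks a causal path to at least one of on-call pages and test coverage.

3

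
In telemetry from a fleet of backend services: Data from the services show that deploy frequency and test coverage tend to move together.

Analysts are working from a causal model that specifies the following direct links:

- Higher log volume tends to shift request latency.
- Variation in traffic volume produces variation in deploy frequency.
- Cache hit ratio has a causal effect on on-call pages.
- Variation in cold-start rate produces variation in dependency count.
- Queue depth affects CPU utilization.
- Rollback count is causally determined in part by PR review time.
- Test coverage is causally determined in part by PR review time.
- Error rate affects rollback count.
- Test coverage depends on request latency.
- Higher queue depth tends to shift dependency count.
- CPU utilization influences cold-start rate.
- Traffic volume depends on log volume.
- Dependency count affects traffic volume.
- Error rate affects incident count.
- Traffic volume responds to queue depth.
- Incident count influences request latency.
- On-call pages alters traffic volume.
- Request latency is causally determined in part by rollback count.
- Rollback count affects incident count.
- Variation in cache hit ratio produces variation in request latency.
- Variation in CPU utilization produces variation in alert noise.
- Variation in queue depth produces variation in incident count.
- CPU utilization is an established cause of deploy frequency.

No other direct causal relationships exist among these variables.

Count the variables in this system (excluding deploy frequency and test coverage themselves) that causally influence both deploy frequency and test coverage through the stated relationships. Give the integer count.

The common causes are: cache hit ratio (to deploy frequency via cache hit ratio → on-call pages → traffic volume → deploy frequency; to test coverage via cache hit ratio → request latency → test coverage); log volume (to deploy frequency via log volume → traffic volume → deploy frequency; to test coverage via log volume → request latency → test coverage); queue depth (to deploy frequency via queue depth → traffic volume → deploy frequency; to test coverage via queue depth → incident count → request latency → test coverage).
Every other variable lacks a causal path to at least one of deploy frequency and test coverage.

3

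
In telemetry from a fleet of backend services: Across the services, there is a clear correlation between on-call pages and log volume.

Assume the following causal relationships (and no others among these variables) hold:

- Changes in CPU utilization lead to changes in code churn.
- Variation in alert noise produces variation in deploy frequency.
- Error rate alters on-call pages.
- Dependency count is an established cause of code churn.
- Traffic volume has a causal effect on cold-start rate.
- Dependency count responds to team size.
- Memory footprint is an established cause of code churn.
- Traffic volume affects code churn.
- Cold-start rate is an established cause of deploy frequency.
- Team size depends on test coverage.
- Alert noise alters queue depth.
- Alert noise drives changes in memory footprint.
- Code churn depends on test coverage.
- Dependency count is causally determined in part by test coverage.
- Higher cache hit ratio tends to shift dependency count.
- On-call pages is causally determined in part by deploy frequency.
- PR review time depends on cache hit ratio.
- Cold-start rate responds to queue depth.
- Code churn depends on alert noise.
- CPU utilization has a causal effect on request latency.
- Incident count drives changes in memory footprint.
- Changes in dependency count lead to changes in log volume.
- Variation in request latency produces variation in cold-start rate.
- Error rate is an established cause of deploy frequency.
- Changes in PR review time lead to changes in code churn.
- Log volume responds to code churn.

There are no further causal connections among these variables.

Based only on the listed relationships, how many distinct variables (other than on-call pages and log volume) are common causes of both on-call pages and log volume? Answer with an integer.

The common causes are: CPU utilization (to on-call pages via CPU utilization → request latency → cold-start rate → deploy frequency → on-call pages; to log volume via CPU utilization → code churn → log volume); alert noise (to on-call pages via alert noise → deploy frequency → on-call pages; to log volume via alert noise → code churn → log volume); traffic volume (to on-call pages via traffic volume → cold-start rate → deploy frequency → on-call pages; to log volume via traffic volume → code churn → log volume).
Every other variable lacks a causal path to at least one of on-call pages and log volume.

3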